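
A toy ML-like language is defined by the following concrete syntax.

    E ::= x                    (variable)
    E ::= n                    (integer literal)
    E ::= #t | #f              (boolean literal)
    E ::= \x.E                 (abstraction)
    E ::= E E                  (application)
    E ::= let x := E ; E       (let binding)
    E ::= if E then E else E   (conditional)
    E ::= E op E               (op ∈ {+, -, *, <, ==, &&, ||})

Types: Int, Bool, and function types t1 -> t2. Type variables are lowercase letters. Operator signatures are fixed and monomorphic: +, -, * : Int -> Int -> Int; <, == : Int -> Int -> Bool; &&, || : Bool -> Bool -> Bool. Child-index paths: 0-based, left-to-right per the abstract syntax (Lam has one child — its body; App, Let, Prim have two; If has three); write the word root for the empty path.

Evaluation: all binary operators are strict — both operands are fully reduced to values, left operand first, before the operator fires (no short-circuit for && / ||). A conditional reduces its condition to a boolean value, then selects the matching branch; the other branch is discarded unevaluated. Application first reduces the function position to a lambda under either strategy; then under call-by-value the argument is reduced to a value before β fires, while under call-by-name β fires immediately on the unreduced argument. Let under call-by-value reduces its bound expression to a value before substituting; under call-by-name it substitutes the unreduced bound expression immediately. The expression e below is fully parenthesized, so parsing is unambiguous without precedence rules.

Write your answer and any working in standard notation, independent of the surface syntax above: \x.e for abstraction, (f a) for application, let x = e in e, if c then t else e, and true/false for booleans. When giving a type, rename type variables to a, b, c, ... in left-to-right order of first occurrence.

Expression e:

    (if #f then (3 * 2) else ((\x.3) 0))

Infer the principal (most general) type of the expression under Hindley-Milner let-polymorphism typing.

Answer: Int

Working:
  unify Bool ~ Bool
  unify Int ~ Int
  unify Int ~ Int
\x._ : a -> Int
  unify a -> Int ~ Int -> b
  unify a ~ Int
  unify Int ~ b
_ _ : Int
  unify Int ~ Int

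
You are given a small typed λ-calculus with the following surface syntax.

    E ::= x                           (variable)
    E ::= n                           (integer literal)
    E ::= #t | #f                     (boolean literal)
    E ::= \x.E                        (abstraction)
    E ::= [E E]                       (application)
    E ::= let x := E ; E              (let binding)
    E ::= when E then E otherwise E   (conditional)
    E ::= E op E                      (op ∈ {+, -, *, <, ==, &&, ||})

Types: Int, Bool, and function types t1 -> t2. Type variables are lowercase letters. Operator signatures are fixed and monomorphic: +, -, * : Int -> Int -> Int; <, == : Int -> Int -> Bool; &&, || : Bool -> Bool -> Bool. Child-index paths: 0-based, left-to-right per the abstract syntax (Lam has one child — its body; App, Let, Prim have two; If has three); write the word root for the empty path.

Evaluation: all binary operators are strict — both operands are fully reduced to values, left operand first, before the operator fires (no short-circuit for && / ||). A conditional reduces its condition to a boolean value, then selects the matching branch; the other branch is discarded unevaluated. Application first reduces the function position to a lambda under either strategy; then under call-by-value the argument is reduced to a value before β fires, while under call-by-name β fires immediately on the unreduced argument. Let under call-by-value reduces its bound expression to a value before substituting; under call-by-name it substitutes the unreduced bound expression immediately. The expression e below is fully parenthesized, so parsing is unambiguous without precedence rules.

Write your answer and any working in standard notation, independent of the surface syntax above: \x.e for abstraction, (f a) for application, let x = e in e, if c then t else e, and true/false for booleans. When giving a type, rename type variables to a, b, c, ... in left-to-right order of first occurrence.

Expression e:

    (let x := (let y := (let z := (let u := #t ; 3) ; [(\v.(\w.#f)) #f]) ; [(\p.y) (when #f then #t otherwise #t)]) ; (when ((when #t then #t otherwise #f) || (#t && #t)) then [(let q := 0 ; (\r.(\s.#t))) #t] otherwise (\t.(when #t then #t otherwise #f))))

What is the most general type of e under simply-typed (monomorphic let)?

Trace:
let u : Bool
let z : Int
\w._ : b -> Bool
\v._ : a -> b -> Bool
  unify a -> b -> Bool ~ Bool -> c
  unify a ~ Bool
  unify b -> Bool ~ c
_ _ : b -> Bool
let y : b -> Bool
y : b -> Bool
\p._ : d -> b -> Bool
  unify Bool ~ Bool
  unify Bool ~ Bool
  unify d -> b -> Bool ~ Bool -> e
  unify d ~ Bool
  unify b -> Bool ~ e
_ _ : b -> Bool
let x : b -> Bool
  unify Bool ~ Bool
  unify Bool ~ Bool
  unify Bool ~ Bool
  unify Bool ~ Bool
  unify Bool ~ Bool
  unify Bool ~ Bool
  unify Bool ~ Bool
let q : Int
\s._ : g -> Bool
\r._ : f -> g -> Bool
  unify f -> g -> Bool ~ Bool -> h
  unify f ~ Bool
  unify g -> Bool ~ h
_ _ : g -> Bool
  unify Bool ~ Bool
  unify Bool ~ Bool
\t._ : i -> Bool
  unify g -> Bool ~ i -> Bool
  unify g ~ i
  unify Bool ~ Bool

Answer: a -> Bool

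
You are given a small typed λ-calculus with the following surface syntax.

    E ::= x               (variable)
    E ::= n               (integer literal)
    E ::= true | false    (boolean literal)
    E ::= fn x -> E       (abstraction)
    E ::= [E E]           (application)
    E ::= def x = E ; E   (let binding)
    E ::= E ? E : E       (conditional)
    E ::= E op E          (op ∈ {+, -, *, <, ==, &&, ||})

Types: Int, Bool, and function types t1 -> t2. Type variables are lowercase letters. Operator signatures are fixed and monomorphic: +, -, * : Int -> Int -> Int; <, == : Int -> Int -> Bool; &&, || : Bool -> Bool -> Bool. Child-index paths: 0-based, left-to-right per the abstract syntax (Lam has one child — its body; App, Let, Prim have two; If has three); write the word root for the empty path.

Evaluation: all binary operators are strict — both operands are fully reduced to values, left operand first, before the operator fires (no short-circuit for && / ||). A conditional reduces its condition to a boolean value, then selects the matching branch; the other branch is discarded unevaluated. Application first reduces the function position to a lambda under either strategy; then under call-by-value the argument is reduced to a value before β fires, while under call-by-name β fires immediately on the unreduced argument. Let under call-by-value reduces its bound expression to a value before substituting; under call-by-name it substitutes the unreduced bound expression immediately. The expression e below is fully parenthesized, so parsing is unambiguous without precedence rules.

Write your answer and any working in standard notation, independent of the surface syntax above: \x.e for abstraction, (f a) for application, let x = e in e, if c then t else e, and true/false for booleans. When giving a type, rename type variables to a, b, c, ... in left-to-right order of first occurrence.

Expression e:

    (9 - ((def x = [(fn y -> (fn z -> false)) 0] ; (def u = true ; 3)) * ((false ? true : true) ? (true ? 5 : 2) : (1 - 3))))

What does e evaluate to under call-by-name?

Derivation:
step 0: (9 - ((let x = ((\y.(\z.false)) 0) in (let u = true in 3)) * (if (if false then true else true) then (if true then 5 else 2) else (1 - 3))))
step 1: [let@1.0] (9 - ((let u = true in 3) * (if (if false then true else true) then (if true then 5 else 2) else (1 - 3))))
step 2: [let@1.0] (9 - (3 * (if (if false then true else true) then (if true then 5 else 2) else (1 - 3))))
step 3: [if@1.1.0] (9 - (3 * (if true then (if true then 5 else 2) else (1 - 3))))
step 4: [if@1.1] (9 - (3 * (if true then 5 else 2)))
step 5: [if@1.1] (9 - (3 * 5))
step 6: [delta@1] (9 - 15)
step 7: [delta@root] -6

Answer: -6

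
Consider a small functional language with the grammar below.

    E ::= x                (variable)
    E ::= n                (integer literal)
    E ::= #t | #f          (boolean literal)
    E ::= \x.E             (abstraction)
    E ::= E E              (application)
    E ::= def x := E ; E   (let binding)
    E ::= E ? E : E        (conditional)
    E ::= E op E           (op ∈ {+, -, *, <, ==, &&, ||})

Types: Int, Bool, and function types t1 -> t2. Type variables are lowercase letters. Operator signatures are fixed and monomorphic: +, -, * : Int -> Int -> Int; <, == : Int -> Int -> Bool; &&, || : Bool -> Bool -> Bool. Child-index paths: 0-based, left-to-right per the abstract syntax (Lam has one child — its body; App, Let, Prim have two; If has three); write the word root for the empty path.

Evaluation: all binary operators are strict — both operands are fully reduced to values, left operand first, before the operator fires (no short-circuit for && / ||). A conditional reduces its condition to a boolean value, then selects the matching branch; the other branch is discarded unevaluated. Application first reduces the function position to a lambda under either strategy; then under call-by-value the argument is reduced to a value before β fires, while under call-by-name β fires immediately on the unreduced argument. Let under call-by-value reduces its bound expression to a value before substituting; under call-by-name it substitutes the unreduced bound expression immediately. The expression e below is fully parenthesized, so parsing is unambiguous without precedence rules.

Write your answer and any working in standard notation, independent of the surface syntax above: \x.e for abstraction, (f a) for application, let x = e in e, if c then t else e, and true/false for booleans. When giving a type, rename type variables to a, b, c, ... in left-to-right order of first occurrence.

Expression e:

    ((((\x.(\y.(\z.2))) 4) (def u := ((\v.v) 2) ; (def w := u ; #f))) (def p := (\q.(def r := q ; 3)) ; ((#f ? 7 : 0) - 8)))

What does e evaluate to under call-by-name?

Trace:
step 0: ((((\x.(\y.(\z.2))) 4) (let u = ((\v.v) 2) in (let w = u in false))) (let p = (\q.(let r = q in 3)) in ((if false then 7 else 0) - 8)))
step 1: [beta@0.0] (((\y.(\z.2)) (let u = ((\v.v) 2) in (let w = u in false))) (let p = (\q.(let r = q in 3)) in ((if false then 7 else 0) - 8)))
step 2: [beta@0] ((\z.2) (let p = (\q.(let r = q in 3)) in ((if false then 7 else 0) - 8)))
step 3: [beta@root] 2

Answer: 2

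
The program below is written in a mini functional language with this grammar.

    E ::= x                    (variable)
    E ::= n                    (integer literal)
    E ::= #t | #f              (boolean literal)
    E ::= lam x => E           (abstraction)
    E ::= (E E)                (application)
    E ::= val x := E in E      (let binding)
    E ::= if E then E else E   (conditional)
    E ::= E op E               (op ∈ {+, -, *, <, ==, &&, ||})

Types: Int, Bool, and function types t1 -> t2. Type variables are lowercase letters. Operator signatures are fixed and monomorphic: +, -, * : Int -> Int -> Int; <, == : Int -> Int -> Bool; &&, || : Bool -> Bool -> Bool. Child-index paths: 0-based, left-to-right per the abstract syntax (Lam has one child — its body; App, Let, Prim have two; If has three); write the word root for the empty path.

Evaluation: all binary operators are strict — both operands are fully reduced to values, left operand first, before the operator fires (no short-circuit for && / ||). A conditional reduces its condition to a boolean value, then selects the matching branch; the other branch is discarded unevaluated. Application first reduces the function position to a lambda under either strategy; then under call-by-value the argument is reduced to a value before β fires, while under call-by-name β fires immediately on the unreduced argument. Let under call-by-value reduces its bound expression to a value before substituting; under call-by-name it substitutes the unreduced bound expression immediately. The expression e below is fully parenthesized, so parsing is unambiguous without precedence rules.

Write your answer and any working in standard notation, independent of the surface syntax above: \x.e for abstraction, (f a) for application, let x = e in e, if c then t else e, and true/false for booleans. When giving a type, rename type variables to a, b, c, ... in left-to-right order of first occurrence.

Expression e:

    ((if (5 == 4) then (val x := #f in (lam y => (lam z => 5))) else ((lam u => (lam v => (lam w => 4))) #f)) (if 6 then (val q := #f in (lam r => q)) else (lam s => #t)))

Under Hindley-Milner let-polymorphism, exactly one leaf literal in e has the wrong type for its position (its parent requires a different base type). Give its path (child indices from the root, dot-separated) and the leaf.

Derivation:
  unify Int ~ Int
  unify Int ~ Int
  unify Bool ~ Bool
let x : Bool
\z._ : b -> Int
\y._ : a -> b -> Int
\w._ : e -> Int
\v._ : d -> e -> Int
\u._ : c -> d -> e -> Int
  unify c -> d -> e -> Int ~ Bool -> f
  unify c ~ Bool
  unify d -> e -> Int ~ f
_ _ : d -> e -> Int
  unify a -> b -> Int ~ d -> e -> Int
  unify a ~ d
  unify b -> Int ~ e -> Int
  unify b ~ e
  unify Int ~ Int
  unify Int ~ Bool
  FAIL: mismatch Int ~ Bool

Answer: 1.0 : 6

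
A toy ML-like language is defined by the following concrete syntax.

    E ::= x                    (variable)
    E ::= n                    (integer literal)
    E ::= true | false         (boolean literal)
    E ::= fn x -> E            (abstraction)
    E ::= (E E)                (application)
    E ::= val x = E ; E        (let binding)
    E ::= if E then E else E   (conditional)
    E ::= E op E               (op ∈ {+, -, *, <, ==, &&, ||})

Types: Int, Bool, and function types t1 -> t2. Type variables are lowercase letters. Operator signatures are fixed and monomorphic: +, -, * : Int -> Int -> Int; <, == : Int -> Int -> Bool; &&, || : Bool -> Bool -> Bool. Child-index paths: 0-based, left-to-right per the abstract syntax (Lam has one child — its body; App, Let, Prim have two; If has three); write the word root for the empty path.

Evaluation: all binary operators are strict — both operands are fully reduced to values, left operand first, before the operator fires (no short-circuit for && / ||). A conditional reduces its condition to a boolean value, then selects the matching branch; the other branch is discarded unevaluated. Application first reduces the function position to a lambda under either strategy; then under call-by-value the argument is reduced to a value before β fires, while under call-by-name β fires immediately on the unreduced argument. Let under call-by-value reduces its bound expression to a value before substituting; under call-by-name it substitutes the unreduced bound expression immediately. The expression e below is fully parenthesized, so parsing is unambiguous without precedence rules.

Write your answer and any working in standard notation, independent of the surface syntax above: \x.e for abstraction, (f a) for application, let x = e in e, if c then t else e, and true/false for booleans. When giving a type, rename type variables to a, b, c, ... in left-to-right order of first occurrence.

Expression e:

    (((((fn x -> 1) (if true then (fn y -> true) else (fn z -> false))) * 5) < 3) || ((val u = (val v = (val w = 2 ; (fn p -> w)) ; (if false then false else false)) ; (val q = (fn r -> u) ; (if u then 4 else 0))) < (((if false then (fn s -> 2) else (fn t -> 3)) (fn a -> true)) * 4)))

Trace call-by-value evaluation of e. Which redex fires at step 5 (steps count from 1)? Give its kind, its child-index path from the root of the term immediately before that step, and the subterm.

Working:
step 0: (((((\x.1) (if true then (\y.true) else (\z.false))) * 5) < 3) || ((let u = (let v = (let w = 2 in (\p.w)) in (if false then false else false)) in (let q = (\r.u) in (if u then 4 else 0))) < (((if false then (\s.2) else (\t.3)) (\a.true)) * 4)))
step 1: [if@0.0.0.1] (((((\x.1) (\y.true)) * 5) < 3) || ((let u = (let v = (let w = 2 in (\p.w)) in (if false then false else false)) in (let q = (\r.u) in (if u then 4 else 0))) < (((if false then (\s.2) else (\t.3)) (\a.true)) * 4)))
step 2: [beta@0.0.0] (((1 * 5) < 3) || ((let u = (let v = (let w = 2 in (\p.w)) in (if false then false else false)) in (let q = (\r.u) in (if u then 4 else 0))) < (((if false then (\s.2) else (\t.3)) (\a.true)) * 4)))
step 3: [delta@0.0] ((5 < 3) || ((let u = (let v = (let w = 2 in (\p.w)) in (if false then false else false)) in (let q = (\r.u) in (if u then 4 else 0))) < (((if false then (\s.2) else (\t.3)) (\a.true)) * 4)))
step 4: [delta@0] (false || ((let u = (let v = (let w = 2 in (\p.w)) in (if false then false else false)) in (let q = (\r.u) in (if u then 4 else 0))) < (((if false then (\s.2) else (\t.3)) (\a.true)) * 4)))
step 5: [let@1.0.0.0] (false || ((let u = (let v = (\p.2) in (if false then false else false)) in (let q = (\r.u) in (if u then 4 else 0))) < (((if false then (\s.2) else (\t.3)) (\a.true)) * 4)))

Answer: let at 1.0.0.0 : (let w = 2 in (\p.w))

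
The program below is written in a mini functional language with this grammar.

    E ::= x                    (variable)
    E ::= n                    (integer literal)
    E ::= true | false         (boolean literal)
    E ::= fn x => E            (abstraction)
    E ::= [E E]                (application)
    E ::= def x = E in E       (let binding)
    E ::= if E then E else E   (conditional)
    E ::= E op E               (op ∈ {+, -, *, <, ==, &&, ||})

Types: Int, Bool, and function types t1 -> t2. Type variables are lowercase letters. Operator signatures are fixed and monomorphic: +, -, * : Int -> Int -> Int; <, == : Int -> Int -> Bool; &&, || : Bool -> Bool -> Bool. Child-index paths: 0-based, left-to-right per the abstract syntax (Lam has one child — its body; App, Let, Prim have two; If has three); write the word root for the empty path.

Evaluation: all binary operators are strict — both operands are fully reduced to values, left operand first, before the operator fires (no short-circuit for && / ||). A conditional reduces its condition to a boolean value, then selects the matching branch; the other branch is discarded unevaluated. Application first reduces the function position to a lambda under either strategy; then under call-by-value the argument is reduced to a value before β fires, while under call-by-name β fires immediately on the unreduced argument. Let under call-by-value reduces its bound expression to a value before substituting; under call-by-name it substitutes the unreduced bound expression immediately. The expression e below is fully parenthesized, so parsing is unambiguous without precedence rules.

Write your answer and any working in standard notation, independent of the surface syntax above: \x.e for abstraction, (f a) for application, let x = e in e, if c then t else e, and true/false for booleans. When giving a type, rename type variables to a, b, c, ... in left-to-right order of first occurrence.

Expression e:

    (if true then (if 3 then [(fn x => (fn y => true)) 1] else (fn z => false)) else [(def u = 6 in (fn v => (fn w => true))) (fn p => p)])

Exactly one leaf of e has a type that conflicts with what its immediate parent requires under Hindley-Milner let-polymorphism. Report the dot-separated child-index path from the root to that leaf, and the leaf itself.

Answer: 1.0 : 3

Working:
  unify Bool ~ Bool
  unify Int ~ Bool
  FAIL: mismatch Int ~ Bool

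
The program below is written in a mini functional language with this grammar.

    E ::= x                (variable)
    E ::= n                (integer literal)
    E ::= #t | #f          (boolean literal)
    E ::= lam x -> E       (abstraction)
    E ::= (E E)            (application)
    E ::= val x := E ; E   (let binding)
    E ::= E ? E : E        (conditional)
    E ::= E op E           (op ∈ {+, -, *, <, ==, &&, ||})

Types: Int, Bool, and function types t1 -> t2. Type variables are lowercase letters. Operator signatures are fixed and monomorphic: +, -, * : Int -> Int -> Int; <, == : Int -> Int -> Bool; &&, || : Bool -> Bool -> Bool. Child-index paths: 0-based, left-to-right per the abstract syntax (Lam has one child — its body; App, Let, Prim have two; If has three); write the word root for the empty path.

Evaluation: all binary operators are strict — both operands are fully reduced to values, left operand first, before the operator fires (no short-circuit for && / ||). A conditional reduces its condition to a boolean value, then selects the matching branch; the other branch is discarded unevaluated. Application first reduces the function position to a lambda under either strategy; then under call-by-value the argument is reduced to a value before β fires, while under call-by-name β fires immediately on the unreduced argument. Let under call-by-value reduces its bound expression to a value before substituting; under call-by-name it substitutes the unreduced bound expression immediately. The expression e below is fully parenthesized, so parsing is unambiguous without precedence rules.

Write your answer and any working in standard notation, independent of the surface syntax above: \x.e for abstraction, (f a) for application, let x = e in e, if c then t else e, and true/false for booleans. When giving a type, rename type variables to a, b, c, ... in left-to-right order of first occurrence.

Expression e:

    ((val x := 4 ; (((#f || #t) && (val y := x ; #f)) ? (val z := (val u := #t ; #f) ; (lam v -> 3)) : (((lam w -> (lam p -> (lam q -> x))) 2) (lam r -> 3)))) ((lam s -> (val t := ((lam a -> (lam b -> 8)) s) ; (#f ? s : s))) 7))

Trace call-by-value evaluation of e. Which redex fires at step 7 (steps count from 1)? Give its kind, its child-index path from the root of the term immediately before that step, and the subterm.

Trace:
step 0: ((let x = 4 in (if ((false || true) && (let y = x in false)) then (let z = (let u = true in false) in (\v.3)) else (((\w.(\p.(\q.x))) 2) (\r.3)))) ((\s.(let t = ((\a.(\b.8)) s) in (if false then s else s))) 7))
step 1: [let@0] ((if ((false || true) && (let y = 4 in false)) then (let z = (let u = true in false) in (\v.3)) else (((\w.(\p.(\q.4))) 2) (\r.3))) ((\s.(let t = ((\a.(\b.8)) s) in (if false then s else s))) 7))
step 2: [delta@0.0.0] ((if (true && (let y = 4 in false)) then (let z = (let u = true in false) in (\v.3)) else (((\w.(\p.(\q.4))) 2) (\r.3))) ((\s.(let t = ((\a.(\b.8)) s) in (if false then s else s))) 7))
step 3: [let@0.0.1] ((if (true && false) then (let z = (let u = true in false) in (\v.3)) else (((\w.(\p.(\q.4))) 2) (\r.3))) ((\s.(let t = ((\a.(\b.8)) s) in (if false then s else s))) 7))
step 4: [delta@0.0] ((if false then (let z = (let u = true in false) in (\v.3)) else (((\w.(\p.(\q.4))) 2) (\r.3))) ((\s.(let t = ((\a.(\b.8)) s) in (if false then s else s))) 7))
step 5: [if@0] ((((\w.(\p.(\q.4))) 2) (\r.3)) ((\s.(let t = ((\a.(\b.8)) s) in (if false then s else s))) 7))
step 6: [beta@0.0] (((\p.(\q.4)) (\r.3)) ((\s.(let t = ((\a.(\b.8)) s) in (if false then s else s))) 7))
step 7: [beta@0] ((\q.4) ((\s.(let t = ((\a.(\b.8)) s) in (if false then s else s))) 7))

Answer: beta at 0 : ((\p.(\q.4)) (\r.3))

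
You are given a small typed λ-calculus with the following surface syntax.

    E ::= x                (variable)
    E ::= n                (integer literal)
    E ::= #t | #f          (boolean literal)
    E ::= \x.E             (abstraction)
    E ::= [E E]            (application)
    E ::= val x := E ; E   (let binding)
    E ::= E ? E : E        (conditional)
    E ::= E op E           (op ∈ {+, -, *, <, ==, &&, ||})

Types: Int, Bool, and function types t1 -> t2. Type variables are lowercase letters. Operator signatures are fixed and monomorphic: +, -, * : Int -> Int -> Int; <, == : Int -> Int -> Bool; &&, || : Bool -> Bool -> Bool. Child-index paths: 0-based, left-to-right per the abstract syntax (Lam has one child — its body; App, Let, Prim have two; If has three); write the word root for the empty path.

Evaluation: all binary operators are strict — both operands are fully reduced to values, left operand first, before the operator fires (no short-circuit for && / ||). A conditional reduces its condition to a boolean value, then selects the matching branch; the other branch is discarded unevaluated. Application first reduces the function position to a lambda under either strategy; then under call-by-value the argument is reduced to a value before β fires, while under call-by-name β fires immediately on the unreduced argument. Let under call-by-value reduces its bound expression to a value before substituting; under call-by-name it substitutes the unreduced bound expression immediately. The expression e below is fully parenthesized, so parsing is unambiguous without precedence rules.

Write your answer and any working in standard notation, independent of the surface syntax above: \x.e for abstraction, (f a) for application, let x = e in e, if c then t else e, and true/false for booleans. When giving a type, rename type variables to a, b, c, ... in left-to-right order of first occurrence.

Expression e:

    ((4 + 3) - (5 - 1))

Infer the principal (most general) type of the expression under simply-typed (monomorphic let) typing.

Trace:
  unify Int ~ Int
  unify Int ~ Int
  unify Int ~ Int
  unify Int ~ Int
  unify Int ~ Int
  unify Int ~ Int

Answer: Int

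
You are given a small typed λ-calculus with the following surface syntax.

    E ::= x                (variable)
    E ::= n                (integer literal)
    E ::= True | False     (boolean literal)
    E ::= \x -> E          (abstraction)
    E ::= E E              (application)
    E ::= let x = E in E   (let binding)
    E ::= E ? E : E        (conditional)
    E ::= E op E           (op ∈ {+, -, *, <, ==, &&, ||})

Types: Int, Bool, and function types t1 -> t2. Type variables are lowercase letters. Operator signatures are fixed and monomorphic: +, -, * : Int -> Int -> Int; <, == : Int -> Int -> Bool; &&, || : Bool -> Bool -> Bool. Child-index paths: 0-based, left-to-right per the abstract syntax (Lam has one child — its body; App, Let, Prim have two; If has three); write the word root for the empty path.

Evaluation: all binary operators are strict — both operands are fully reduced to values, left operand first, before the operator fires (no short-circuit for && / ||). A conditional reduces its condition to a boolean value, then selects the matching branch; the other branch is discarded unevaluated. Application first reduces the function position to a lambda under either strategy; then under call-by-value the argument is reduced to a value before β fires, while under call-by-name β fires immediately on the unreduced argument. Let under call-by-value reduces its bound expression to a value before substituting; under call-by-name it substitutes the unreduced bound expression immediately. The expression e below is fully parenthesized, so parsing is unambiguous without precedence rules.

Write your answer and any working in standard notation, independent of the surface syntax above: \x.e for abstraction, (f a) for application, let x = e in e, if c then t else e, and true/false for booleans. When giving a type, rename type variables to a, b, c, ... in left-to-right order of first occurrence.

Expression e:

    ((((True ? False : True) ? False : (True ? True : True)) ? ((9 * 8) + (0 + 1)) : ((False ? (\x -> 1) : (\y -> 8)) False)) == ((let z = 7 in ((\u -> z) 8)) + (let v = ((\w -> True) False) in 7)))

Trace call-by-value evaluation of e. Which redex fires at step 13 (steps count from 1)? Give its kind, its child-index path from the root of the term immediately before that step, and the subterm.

Answer: delta at root : (73 == 14)

Working:
step 0: ((if (if (if true then false else true) then false else (if true then true else true)) then ((9 * 8) + (0 + 1)) else ((if false then (\x.1) else (\y.8)) false)) == ((let z = 7 in ((\u.z) 8)) + (let v = ((\w.true) false) in 7)))
step 1: [if@0.0.0] ((if (if false then false else (if true then true else true)) then ((9 * 8) + (0 + 1)) else ((if false then (\x.1) else (\y.8)) false)) == ((let z = 7 in ((\u.z) 8)) + (let v = ((\w.true) false) in 7)))
step 2: [if@0.0] ((if (if true then true else true) then ((9 * 8) + (0 + 1)) else ((if false then (\x.1) else (\y.8)) false)) == ((let z = 7 in ((\u.z) 8)) + (let v = ((\w.true) false) in 7)))
step 3: [if@0.0] ((if true then ((9 * 8) + (0 + 1)) else ((if false then (\x.1) else (\y.8)) false)) == ((let z = 7 in ((\u.z) 8)) + (let v = ((\w.true) false) in 7)))
step 4: [if@0] (((9 * 8) + (0 + 1)) == ((let z = 7 in ((\u.z) 8)) + (let v = ((\w.true) false) in 7)))
step 5: [delta@0.0] ((72 + (0 + 1)) == ((let z = 7 in ((\u.z) 8)) + (let v = ((\w.true) false) in 7)))
step 6: [delta@0.1] ((72 + 1) == ((let z = 7 in ((\u.z) 8)) + (let v = ((\w.true) false) in 7)))
step 7: [delta@0] (73 == ((let z = 7 in ((\u.z) 8)) + (let v = ((\w.true) false) in 7)))
step 8: [let@1.0] (73 == (((\u.7) 8) + (let v = ((\w.true) false) in 7)))
step 9: [beta@1.0] (73 == (7 + (let v = ((\w.true) false) in 7)))
step 10: [beta@1.1.0] (73 == (7 + (let v = true in 7)))
step 11: [let@1.1] (73 == (7 + 7))
step 12: [delta@1] (73 == 14)
step 13: [delta@root] false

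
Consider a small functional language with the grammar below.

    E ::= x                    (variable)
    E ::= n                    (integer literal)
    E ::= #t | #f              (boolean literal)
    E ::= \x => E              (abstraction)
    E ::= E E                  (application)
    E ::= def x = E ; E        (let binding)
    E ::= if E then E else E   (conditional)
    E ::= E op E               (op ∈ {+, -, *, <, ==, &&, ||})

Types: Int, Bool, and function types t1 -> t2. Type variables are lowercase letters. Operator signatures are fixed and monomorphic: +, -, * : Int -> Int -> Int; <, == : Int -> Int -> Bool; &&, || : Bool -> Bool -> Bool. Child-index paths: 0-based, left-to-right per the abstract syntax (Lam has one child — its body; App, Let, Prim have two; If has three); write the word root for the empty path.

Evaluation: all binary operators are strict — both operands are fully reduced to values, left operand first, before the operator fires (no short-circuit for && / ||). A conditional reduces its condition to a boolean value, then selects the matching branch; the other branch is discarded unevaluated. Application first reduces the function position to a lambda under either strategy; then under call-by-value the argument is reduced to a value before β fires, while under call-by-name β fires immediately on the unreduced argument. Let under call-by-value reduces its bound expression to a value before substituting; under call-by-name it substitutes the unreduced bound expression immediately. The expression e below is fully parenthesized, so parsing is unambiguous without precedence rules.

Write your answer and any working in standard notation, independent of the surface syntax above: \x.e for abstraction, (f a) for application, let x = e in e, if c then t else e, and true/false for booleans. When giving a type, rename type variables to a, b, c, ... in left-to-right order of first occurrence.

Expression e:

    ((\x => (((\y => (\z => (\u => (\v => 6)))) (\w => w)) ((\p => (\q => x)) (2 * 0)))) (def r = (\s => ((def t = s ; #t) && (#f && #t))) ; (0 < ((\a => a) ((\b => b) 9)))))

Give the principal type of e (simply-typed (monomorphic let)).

Answer: a -> b -> Int

Working:
\v._ : e -> Int
\u._ : d -> e -> Int
\z._ : c -> d -> e -> Int
\y._ : b -> c -> d -> e -> Int
w : f
\w._ : f -> f
  unify b -> c -> d -> e -> Int ~ (f -> f) -> g
  unify b ~ f -> f
  unify c -> d -> e -> Int ~ g
_ _ : c -> d -> e -> Int
x : a
\q._ : i -> a
\p._ : h -> i -> a
  unify Int ~ Int
  unify Int ~ Int
  unify h -> i -> a ~ Int -> j
  unify h ~ Int
  unify i -> a ~ j
_ _ : i -> a
  unify c -> d -> e -> Int ~ (i -> a) -> k
  unify c ~ i -> a
  unify d -> e -> Int ~ k
_ _ : d -> e -> Int
\x._ : a -> d -> e -> Int
s : l
let t : l
  unify Bool ~ Bool
  unify Bool ~ Bool
  unify Bool ~ Bool
  unify Bool ~ Bool
\s._ : l -> Bool
let r : l -> Bool
  unify Int ~ Int
a : m
\a._ : m -> m
b : n
\b._ : n -> n
  unify n -> n ~ Int -> o
  unify n ~ Int
  unify Int ~ o
_ _ : Int
  unify m -> m ~ Int -> p
  unify m ~ Int
  unify Int ~ p
_ _ : Int
  unify Int ~ Int
  unify a -> d -> e -> Int ~ Bool -> q
  unify a ~ Bool
  unify d -> e -> Int ~ q
_ _ : d -> e -> Int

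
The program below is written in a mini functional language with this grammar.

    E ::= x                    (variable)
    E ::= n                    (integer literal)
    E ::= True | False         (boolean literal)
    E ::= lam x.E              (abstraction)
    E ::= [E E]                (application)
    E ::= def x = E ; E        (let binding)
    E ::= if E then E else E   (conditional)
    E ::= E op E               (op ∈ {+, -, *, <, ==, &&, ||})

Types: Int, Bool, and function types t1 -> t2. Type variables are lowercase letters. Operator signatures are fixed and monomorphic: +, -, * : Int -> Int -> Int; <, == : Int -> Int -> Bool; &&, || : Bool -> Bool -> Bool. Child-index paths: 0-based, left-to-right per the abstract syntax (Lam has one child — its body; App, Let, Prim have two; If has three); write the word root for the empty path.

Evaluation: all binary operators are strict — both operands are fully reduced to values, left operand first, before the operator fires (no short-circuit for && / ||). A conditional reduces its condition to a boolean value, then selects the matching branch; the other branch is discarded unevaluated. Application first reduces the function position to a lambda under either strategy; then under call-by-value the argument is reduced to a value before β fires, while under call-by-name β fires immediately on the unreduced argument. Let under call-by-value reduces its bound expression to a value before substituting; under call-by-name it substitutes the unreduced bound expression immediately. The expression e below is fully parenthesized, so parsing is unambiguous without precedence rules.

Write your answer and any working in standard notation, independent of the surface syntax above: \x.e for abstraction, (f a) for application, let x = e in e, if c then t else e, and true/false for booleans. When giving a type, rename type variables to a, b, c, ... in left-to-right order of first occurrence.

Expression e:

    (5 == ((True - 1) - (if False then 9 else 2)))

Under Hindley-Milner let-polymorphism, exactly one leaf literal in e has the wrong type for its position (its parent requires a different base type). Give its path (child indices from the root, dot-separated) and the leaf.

Answer: 1.0.0 : true

Trace:
  unify Int ~ Int
  unify Bool ~ Int
  FAIL: mismatch Bool ~ Int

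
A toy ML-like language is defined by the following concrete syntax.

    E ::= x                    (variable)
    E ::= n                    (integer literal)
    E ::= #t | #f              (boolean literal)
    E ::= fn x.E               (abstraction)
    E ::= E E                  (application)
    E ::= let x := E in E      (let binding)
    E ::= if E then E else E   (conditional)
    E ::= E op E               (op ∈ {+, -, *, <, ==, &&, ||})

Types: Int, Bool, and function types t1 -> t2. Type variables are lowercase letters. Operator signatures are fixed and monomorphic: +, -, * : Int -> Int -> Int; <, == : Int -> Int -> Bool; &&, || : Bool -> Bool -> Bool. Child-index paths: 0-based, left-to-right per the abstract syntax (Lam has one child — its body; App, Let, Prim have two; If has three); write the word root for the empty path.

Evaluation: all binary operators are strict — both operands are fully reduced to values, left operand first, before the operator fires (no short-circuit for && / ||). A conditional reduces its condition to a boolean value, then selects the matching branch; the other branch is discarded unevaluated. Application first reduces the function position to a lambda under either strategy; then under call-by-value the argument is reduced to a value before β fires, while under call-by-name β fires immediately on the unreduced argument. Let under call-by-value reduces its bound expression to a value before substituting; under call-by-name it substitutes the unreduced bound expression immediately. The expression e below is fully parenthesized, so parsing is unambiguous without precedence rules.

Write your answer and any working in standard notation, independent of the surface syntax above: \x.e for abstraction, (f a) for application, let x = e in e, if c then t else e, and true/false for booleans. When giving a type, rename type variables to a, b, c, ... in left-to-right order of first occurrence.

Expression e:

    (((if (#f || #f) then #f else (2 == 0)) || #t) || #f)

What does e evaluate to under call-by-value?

Answer: true

Derivation:
step 0: (((if (false || false) then false else (2 == 0)) || true) || false)
step 1: [delta@0.0.0] (((if false then false else (2 == 0)) || true) || false)
step 2: [if@0.0] (((2 == 0) || true) || false)
step 3: [delta@0.0] ((false || true) || false)
step 4: [delta@0] (true || false)
step 5: [delta@root] true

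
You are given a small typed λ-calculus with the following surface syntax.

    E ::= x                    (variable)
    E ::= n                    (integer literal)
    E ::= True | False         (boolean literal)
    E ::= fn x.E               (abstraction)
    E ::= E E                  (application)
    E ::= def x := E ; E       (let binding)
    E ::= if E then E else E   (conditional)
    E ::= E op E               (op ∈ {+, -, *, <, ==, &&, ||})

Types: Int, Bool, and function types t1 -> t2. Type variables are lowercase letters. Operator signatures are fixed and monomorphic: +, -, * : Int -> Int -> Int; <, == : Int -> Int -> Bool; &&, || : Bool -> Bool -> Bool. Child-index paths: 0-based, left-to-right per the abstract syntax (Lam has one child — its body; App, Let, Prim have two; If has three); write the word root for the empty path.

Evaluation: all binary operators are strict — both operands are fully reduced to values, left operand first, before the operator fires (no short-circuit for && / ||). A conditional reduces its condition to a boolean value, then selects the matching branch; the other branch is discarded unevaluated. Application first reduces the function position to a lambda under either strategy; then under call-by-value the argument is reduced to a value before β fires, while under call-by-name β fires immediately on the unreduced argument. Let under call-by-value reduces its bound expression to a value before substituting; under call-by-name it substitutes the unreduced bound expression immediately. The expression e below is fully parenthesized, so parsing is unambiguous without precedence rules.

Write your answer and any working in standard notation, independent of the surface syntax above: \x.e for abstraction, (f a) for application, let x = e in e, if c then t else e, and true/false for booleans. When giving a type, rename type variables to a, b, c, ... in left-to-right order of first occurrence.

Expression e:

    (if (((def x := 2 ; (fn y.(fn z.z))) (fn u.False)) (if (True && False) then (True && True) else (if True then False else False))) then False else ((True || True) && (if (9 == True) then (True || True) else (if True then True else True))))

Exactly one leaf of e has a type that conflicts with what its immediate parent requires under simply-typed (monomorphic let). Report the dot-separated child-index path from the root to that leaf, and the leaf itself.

Answer: 2.1.0.1 : true

Trace:
let x : Int
z : b
\z._ : b -> b
\y._ : a -> b -> b
\u._ : c -> Bool
  unify a -> b -> b ~ (c -> Bool) -> d
  unify a ~ c -> Bool
  unify b -> b ~ d
_ _ : b -> b
  unify Bool ~ Bool
  unify Bool ~ Bool
  unify Bool ~ Bool
  unify Bool ~ Bool
  unify Bool ~ Bool
  unify Bool ~ Bool
  unify Bool ~ Bool
  unify Bool ~ Bool
  unify b -> b ~ Bool -> e
  unify b ~ Bool
  unify Bool ~ e
_ _ : Bool
  unify Bool ~ Bool
  unify Bool ~ Bool
  unify Bool ~ Bool
  unify Bool ~ Bool
  unify Int ~ Int
  unify Bool ~ Int
  FAIL: mismatch Bool ~ Int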